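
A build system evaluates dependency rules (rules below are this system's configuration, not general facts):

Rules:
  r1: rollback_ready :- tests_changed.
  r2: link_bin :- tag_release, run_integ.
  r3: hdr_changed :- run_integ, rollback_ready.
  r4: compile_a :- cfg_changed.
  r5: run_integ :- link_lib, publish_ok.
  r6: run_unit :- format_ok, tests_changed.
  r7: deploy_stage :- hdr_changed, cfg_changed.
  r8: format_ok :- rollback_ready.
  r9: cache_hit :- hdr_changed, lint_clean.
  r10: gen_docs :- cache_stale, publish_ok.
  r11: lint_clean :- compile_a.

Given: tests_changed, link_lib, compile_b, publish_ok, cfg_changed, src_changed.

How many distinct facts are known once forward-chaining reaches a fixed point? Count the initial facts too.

15

[1] r1 [rollback_ready :- tests_changed.]; r4 [compile_a :- cfg_changed.]; r5 [run_integ :- link_lib, publish_ok.]. ⇒ new: rollback_ready, compile_a, run_integ.
[2] r3 [hdr_changed :- run_integ, rollback_ready.]; r8 [format_ok :- rollback_ready.]; r11 [lint_clean :- compile_a.]. ⇒ new: hdr_changed, format_ok, lint_clean.
[3] r6 [run_unit :- format_ok, tests_changed.]; r7 [deploy_stage :- hdr_changed, cfg_changed.]; r9 [cache_hit :- hdr_changed, lint_clean.]. ⇒ new: run_unit, deploy_stage, cache_hit.
Closure: {cache_hit, cfg_changed, compile_a, compile_b, deploy_stage, format_ok, hdr_changed, link_lib, lint_clean, publish_ok, rollback_ready, run_integ, run_unit, src_changed, tests_changed} — 15 facts.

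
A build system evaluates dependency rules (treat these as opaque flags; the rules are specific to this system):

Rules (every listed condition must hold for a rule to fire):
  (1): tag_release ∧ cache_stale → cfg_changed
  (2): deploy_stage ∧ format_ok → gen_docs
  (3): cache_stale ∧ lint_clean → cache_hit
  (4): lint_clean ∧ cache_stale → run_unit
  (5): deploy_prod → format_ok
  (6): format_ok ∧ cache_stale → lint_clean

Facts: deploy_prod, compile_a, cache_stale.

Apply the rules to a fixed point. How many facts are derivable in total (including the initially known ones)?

7

Round 1: (5) [deploy_prod → format_ok]. New: format_ok.
Round 2: (6) [format_ok ∧ cache_stale → lint_clean]. New: lint_clean.
Round 3: (3) [cache_stale ∧ lint_clean → cache_hit]; (4) [lint_clean ∧ cache_stale → run_unit]. New: cache_hit, run_unit.
Closure: {cache_hit, cache_stale, compile_a, deploy_prod, format_ok, lint_clean, run_unit} — 7 facts.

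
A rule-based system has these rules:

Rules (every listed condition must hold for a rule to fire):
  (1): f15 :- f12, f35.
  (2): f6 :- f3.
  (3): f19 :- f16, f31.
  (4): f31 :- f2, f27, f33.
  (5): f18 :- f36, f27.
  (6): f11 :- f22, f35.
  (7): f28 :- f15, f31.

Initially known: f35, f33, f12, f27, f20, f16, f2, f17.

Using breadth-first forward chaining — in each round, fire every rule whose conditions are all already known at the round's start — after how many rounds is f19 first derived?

Round 1: (1) [f15 :- f12, f35.]; (4) [f31 :- f2, f27, f33.]. New: f15, f31.
Round 2: (3) [f19 :- f16, f31.]; (7) [f28 :- f15, f31.]. New: f19, f28.
f19 first appears in round 2.

2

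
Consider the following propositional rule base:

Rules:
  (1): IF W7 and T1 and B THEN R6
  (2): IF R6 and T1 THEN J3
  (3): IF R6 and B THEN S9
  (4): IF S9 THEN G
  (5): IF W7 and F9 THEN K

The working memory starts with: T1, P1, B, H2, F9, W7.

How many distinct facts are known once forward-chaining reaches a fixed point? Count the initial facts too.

Round 1: (1) [IF W7 and T1 and B THEN R6]; (5) [IF W7 and F9 THEN K]. Adds R6, K.
Round 2: (2) [IF R6 and T1 THEN J3]; (3) [IF R6 and B THEN S9]. Adds J3, S9.
Round 3: (4) [IF S9 THEN G]. Adds G.
Closure: {B, F9, G, H2, J3, K, P1, R6, S9, T1, W7} — 11 facts.

11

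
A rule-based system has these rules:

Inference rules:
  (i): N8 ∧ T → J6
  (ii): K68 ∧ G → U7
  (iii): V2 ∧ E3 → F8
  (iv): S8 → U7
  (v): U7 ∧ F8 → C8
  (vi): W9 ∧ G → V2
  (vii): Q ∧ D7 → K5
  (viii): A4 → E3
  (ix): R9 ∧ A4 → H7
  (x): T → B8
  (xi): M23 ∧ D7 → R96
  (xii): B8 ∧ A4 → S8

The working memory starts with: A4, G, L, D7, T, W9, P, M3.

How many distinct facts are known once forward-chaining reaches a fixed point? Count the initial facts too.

15

Round 1: (vi) [W9 ∧ G → V2]; (viii) [A4 → E3]; (x) [T → B8]. New: V2, E3, B8.
Round 2: (iii) [V2 ∧ E3 → F8]; (xii) [B8 ∧ A4 → S8]. New: F8, S8.
Round 3: (iv) [S8 → U7]. New: U7.
Round 4: (v) [U7 ∧ F8 → C8]. New: C8.
Closure: {A4, B8, C8, D7, E3, F8, G, L, M3, P, S8, T, U7, V2, W9} — 15 facts.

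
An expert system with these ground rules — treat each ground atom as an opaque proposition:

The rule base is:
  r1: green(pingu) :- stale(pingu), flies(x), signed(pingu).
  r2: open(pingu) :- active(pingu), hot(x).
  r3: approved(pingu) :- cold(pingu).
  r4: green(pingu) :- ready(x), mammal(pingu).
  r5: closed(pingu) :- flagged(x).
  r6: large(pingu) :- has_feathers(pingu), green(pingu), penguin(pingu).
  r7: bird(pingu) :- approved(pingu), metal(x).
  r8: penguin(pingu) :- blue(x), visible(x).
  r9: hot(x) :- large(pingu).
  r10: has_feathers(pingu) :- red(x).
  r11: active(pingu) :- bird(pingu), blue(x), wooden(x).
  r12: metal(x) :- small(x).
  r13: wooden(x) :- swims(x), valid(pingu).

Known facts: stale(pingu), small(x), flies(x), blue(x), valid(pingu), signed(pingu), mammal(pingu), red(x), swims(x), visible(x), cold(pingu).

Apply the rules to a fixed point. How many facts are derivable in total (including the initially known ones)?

Round 1: r1 [green(pingu) :- stale(pingu), flies(x), signed(pingu).]; r3 [approved(pingu) :- cold(pingu).]; r8 [penguin(pingu) :- blue(x), visible(x).]; r10 [has_feathers(pingu) :- red(x).]; r12 [metal(x) :- small(x).]; r13 [wooden(x) :- swims(x), valid(pingu).]. Adds green(pingu), approved(pingu), penguin(pingu), has_feathers(pingu), metal(x), wooden(x).
Round 2: r6 [large(pingu) :- has_feathers(pingu), green(pingu), penguin(pingu).]; r7 [bird(pingu) :- approved(pingu), metal(x).]. Adds large(pingu), bird(pingu).
Round 3: r9 [hot(x) :- large(pingu).]; r11 [active(pingu) :- bird(pingu), blue(x), wooden(x).]. Adds hot(x), active(pingu).
Round 4: r2 [open(pingu) :- active(pingu), hot(x).]. Adds open(pingu).
Closure: {active(pingu), approved(pingu), bird(pingu), blue(x), cold(pingu), flies(x), green(pingu), has_feathers(pingu), hot(x), large(pingu), mammal(pingu), metal(x), open(pingu), penguin(pingu), red(x), signed(pingu), small(x), stale(pingu), swims(x), valid(pingu), visible(x), wooden(x)} — 22 facts.

22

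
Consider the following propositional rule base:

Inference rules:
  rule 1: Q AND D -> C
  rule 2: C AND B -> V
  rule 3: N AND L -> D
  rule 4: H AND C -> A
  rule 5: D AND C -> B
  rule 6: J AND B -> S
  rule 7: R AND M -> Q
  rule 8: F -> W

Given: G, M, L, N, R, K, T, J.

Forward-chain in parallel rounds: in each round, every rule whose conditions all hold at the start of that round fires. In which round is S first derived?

Round 1: rule 3 [N AND L -> D]; rule 7 [R AND M -> Q]. Adds D, Q.
Round 2: rule 1 [Q AND D -> C]. Adds C.
Round 3: rule 5 [D AND C -> B]. Adds B.
Round 4: rule 2 [C AND B -> V]; rule 6 [J AND B -> S]. Adds V, S.
S first appears in round 4.

4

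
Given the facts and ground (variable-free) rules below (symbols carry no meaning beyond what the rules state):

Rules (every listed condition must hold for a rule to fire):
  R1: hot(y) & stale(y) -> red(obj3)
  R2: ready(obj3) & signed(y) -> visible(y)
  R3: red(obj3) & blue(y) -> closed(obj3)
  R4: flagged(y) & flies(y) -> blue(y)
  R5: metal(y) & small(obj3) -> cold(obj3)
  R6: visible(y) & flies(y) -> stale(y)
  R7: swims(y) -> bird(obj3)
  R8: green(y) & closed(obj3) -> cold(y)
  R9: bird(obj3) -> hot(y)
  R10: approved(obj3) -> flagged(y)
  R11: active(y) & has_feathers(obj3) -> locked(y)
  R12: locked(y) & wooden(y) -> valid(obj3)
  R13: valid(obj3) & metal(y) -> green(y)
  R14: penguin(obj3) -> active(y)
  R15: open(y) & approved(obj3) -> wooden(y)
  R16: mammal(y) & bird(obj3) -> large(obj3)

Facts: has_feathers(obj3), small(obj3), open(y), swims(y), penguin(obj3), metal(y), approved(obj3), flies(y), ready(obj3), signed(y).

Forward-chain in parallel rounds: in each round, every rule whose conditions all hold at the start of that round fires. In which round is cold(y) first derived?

5

Round 1: R2 [ready(obj3) & signed(y) -> visible(y)]; R5 [metal(y) & small(obj3) -> cold(obj3)]; R7 [swims(y) -> bird(obj3)]; R10 [approved(obj3) -> flagged(y)]; R14 [penguin(obj3) -> active(y)]; R15 [open(y) & approved(obj3) -> wooden(y)]. Adds visible(y), cold(obj3), bird(obj3), flagged(y), active(y), wooden(y).
Round 2: R4 [flagged(y) & flies(y) -> blue(y)]; R6 [visible(y) & flies(y) -> stale(y)]; R9 [bird(obj3) -> hot(y)]; R11 [active(y) & has_feathers(obj3) -> locked(y)]. Adds blue(y), stale(y), hot(y), locked(y).
Round 3: R1 [hot(y) & stale(y) -> red(obj3)]; R12 [locked(y) & wooden(y) -> valid(obj3)]. Adds red(obj3), valid(obj3).
Round 4: R3 [red(obj3) & blue(y) -> closed(obj3)]; R13 [valid(obj3) & metal(y) -> green(y)]. Adds closed(obj3), green(y).
Round 5: R8 [green(y) & closed(obj3) -> cold(y)]. Adds cold(y).
cold(y) first appears in round 5.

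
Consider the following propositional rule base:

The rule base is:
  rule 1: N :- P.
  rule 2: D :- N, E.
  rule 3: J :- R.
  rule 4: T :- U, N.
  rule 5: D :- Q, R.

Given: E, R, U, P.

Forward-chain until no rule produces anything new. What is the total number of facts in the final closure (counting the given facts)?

Round 1: rule 1 [N :- P.]; rule 3 [J :- R.]. Adds N, J.
Round 2: rule 2 [D :- N, E.]; rule 4 [T :- U, N.]. Adds D, T.
Closure: {D, E, J, N, P, R, T, U} — 8 facts.

8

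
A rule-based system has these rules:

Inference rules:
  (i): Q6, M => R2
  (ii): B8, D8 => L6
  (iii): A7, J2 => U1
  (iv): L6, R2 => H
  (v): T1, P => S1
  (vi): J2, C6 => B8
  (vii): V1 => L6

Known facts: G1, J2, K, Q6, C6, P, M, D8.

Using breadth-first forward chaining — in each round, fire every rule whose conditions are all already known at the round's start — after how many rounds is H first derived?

Round 1 — (i), (vi), derive R2, B8.
Round 2 — (ii), derive L6.
Round 3 — (iv), derive H.
H first appears in round 3.

3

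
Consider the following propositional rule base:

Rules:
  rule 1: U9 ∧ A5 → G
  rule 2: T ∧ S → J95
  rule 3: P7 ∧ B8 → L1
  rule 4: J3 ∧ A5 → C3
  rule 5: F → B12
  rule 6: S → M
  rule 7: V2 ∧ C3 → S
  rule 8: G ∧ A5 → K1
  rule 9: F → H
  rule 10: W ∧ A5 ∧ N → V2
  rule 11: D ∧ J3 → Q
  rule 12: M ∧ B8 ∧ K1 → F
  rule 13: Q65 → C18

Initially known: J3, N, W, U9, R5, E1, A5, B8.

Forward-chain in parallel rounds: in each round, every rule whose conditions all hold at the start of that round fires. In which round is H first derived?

Round 1: rule 1 [U9 ∧ A5 → G]; rule 4 [J3 ∧ A5 → C3]; rule 10 [W ∧ A5 ∧ N → V2]. New: G, C3, V2.
Round 2: rule 7 [V2 ∧ C3 → S]; rule 8 [G ∧ A5 → K1]. New: S, K1.
Round 3: rule 6 [S → M]. New: M.
Round 4: rule 12 [M ∧ B8 ∧ K1 → F]. New: F.
Round 5: rule 5 [F → B12]; rule 9 [F → H]. New: B12, H.
H first appears in round 5.

5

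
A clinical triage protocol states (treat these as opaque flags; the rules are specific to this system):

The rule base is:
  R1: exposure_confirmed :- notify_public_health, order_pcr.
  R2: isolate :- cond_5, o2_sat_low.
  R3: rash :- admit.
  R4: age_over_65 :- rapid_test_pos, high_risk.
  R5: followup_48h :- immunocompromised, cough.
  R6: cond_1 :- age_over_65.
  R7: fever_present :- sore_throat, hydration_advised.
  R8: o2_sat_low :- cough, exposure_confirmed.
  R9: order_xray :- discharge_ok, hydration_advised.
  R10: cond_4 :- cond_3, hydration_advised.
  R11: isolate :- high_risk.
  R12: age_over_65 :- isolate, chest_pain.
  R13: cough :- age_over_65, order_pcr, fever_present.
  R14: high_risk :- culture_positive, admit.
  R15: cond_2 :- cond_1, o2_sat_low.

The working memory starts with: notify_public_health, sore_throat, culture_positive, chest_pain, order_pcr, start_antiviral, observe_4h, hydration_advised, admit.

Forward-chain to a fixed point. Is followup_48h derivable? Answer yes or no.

Round 1: R1 [exposure_confirmed :- notify_public_health, order_pcr.]; R3 [rash :- admit.]; R7 [fever_present :- sore_throat, hydration_advised.]; R14 [high_risk :- culture_positive, admit.]. New: exposure_confirmed, rash, fever_present, high_risk.
Round 2: R11 [isolate :- high_risk.]. New: isolate.
Round 3: R12 [age_over_65 :- isolate, chest_pain.]. New: age_over_65.
Round 4: R6 [cond_1 :- age_over_65.]; R13 [cough :- age_over_65, order_pcr, fever_present.]. New: cond_1, cough.
Round 5: R8 [o2_sat_low :- cough, exposure_confirmed.]. New: o2_sat_low.
Round 6: R15 [cond_2 :- cond_1, o2_sat_low.]. New: cond_2.
Fixed point reached. followup_48h is concluded only by R5; R5 needs immunocompromised (never derived).

no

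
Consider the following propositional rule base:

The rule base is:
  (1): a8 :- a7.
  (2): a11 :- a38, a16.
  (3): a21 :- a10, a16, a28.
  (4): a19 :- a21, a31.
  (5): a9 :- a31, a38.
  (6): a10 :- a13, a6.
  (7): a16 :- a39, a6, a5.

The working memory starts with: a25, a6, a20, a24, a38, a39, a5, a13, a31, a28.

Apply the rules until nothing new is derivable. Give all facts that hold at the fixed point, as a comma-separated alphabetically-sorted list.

Round 1 fires (5), (6), (7), giving a9, a10, a16.
Round 2 fires (2), (3), giving a11, a21.
Round 3 fires (4), giving a19.

a10, a11, a13, a16, a19, a20, a21, a24, a25, a28, a31, a38, a39, a5, a6, a9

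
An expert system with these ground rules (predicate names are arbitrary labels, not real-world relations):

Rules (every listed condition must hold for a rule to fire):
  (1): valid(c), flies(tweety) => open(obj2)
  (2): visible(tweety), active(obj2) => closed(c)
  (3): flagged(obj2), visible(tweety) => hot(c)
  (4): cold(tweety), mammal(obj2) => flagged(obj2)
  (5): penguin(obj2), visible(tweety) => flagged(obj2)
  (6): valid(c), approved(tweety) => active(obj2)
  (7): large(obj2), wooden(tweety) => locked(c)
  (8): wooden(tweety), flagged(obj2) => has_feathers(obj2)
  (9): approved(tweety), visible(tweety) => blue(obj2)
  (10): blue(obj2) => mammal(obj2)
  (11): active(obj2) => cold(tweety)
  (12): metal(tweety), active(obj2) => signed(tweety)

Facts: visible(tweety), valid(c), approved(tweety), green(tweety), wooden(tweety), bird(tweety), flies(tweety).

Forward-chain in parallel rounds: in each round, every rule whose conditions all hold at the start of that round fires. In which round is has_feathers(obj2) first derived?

4

[1] (1) [valid(c), flies(tweety) => open(obj2)]; (6) [valid(c), approved(tweety) => active(obj2)]; (9) [approved(tweety), visible(tweety) => blue(obj2)]. ⇒ new: open(obj2), active(obj2), blue(obj2).
[2] (2) [visible(tweety), active(obj2) => closed(c)]; (10) [blue(obj2) => mammal(obj2)]; (11) [active(obj2) => cold(tweety)]. ⇒ new: closed(c), mammal(obj2), cold(tweety).
[3] (4) [cold(tweety), mammal(obj2) => flagged(obj2)]. ⇒ new: flagged(obj2).
[4] (3) [flagged(obj2), visible(tweety) => hot(c)]; (8) [wooden(tweety), flagged(obj2) => has_feathers(obj2)]. ⇒ new: hot(c), has_feathers(obj2).
has_feathers(obj2) first appears in round 4.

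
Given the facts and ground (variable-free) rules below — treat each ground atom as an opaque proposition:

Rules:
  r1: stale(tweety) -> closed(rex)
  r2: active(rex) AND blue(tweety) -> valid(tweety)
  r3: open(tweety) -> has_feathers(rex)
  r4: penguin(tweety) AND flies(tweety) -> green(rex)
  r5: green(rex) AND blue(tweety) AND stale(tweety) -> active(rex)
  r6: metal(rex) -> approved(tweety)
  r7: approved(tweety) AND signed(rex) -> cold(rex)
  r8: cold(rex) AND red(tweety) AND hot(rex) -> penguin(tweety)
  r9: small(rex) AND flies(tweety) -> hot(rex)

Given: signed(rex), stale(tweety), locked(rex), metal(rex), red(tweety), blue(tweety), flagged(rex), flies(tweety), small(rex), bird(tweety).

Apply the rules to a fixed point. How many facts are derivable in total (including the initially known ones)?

[1] r1 [stale(tweety) -> closed(rex)]; r6 [metal(rex) -> approved(tweety)]; r9 [small(rex) AND flies(tweety) -> hot(rex)]. ⇒ new: closed(rex), approved(tweety), hot(rex).
[2] r7 [approved(tweety) AND signed(rex) -> cold(rex)]. ⇒ new: cold(rex).
[3] r8 [cold(rex) AND red(tweety) AND hot(rex) -> penguin(tweety)]. ⇒ new: penguin(tweety).
[4] r4 [penguin(tweety) AND flies(tweety) -> green(rex)]. ⇒ new: green(rex).
[5] r5 [green(rex) AND blue(tweety) AND stale(tweety) -> active(rex)]. ⇒ new: active(rex).
[6] r2 [active(rex) AND blue(tweety) -> valid(tweety)]. ⇒ new: valid(tweety).
Closure: {active(rex), approved(tweety), bird(tweety), blue(tweety), closed(rex), cold(rex), flagged(rex), flies(tweety), green(rex), hot(rex), locked(rex), metal(rex), penguin(tweety), red(tweety), signed(rex), small(rex), stale(tweety), valid(tweety)} — 18 facts.

18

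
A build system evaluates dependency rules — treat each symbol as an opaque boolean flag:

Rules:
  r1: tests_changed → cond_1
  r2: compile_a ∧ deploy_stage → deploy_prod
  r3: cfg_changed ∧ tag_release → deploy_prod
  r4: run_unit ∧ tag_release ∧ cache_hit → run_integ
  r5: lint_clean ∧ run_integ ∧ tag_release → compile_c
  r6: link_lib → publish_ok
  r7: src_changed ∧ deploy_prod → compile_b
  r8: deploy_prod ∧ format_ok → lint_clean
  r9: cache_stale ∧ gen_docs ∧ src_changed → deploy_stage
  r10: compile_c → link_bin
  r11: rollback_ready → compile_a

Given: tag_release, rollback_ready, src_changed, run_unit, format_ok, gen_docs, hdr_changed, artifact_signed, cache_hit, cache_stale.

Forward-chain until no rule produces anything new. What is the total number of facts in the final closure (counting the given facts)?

18

[1] r4 [run_unit ∧ tag_release ∧ cache_hit → run_integ]; r9 [cache_stale ∧ gen_docs ∧ src_changed → deploy_stage]; r11 [rollback_ready → compile_a]. ⇒ new: run_integ, deploy_stage, compile_a.
[2] r2 [compile_a ∧ deploy_stage → deploy_prod]. ⇒ new: deploy_prod.
[3] r7 [src_changed ∧ deploy_prod → compile_b]; r8 [deploy_prod ∧ format_ok → lint_clean]. ⇒ new: compile_b, lint_clean.
[4] r5 [lint_clean ∧ run_integ ∧ tag_release → compile_c]. ⇒ new: compile_c.
[5] r10 [compile_c → link_bin]. ⇒ new: link_bin.
Closure: {artifact_signed, cache_hit, cache_stale, compile_a, compile_b, compile_c, deploy_prod, deploy_stage, format_ok, gen_docs, hdr_changed, link_bin, lint_clean, rollback_ready, run_integ, run_unit, src_changed, tag_release} — 18 facts.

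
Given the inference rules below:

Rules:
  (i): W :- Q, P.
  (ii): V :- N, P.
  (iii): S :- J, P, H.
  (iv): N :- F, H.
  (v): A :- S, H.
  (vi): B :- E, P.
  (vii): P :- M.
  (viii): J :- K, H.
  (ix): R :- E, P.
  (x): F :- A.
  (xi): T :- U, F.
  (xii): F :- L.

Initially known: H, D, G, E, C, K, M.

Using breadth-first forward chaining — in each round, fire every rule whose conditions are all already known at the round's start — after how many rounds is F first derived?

[1] (vii) [P :- M.]; (viii) [J :- K, H.]. ⇒ new: P, J.
[2] (iii) [S :- J, P, H.]; (vi) [B :- E, P.]; (ix) [R :- E, P.]. ⇒ new: S, B, R.
[3] (v) [A :- S, H.]. ⇒ new: A.
[4] (x) [F :- A.]. ⇒ new: F.
F first appears in round 4.

4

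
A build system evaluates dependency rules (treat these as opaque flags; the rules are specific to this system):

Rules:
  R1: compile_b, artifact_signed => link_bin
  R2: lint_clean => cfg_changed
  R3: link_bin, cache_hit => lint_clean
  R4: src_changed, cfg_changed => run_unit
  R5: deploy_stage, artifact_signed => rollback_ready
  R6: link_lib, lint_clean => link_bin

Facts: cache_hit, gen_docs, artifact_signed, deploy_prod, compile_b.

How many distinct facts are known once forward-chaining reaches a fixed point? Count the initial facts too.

8

[1] R1 [compile_b, artifact_signed => link_bin]. ⇒ new: link_bin.
[2] R3 [link_bin, cache_hit => lint_clean]. ⇒ new: lint_clean.
[3] R2 [lint_clean => cfg_changed]. ⇒ new: cfg_changed.
Closure: {artifact_signed, cache_hit, cfg_changed, compile_b, deploy_prod, gen_docs, link_bin, lint_clean} — 8 facts.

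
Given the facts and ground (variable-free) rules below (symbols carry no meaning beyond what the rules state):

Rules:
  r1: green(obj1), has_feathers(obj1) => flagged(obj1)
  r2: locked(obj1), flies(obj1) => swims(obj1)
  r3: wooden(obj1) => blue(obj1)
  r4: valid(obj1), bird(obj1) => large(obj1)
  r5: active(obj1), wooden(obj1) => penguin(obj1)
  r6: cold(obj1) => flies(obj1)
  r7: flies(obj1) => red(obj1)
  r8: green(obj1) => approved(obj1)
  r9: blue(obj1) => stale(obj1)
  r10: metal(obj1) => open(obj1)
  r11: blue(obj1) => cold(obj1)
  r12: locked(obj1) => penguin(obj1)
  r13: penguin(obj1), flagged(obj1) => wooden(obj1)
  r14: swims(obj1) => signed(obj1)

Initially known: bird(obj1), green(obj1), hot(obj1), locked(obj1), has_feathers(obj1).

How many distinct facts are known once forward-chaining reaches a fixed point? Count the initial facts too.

16

Round 1: r1 [green(obj1), has_feathers(obj1) => flagged(obj1)]; r8 [green(obj1) => approved(obj1)]; r12 [locked(obj1) => penguin(obj1)]. Adds flagged(obj1), approved(obj1), penguin(obj1).
Round 2: r13 [penguin(obj1), flagged(obj1) => wooden(obj1)]. Adds wooden(obj1).
Round 3: r3 [wooden(obj1) => blue(obj1)]. Adds blue(obj1).
Round 4: r9 [blue(obj1) => stale(obj1)]; r11 [blue(obj1) => cold(obj1)]. Adds stale(obj1), cold(obj1).
Round 5: r6 [cold(obj1) => flies(obj1)]. Adds flies(obj1).
Round 6: r2 [locked(obj1), flies(obj1) => swims(obj1)]; r7 [flies(obj1) => red(obj1)]. Adds swims(obj1), red(obj1).
Round 7: r14 [swims(obj1) => signed(obj1)]. Adds signed(obj1).
Closure: {approved(obj1), bird(obj1), blue(obj1), cold(obj1), flagged(obj1), flies(obj1), green(obj1), has_feathers(obj1), hot(obj1), locked(obj1), penguin(obj1), red(obj1), signed(obj1), stale(obj1), swims(obj1), wooden(obj1)} — 16 facts.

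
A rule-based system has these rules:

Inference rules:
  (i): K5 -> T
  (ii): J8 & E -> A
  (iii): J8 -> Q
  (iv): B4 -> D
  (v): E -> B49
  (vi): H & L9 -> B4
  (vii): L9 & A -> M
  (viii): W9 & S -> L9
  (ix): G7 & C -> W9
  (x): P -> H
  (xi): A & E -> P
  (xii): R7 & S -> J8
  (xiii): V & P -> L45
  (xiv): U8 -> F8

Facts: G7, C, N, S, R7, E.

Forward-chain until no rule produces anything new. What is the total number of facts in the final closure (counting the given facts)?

Round 1: (v) [E -> B49]; (ix) [G7 & C -> W9]; (xii) [R7 & S -> J8]. New: B49, W9, J8.
Round 2: (ii) [J8 & E -> A]; (iii) [J8 -> Q]; (viii) [W9 & S -> L9]. New: A, Q, L9.
Round 3: (vii) [L9 & A -> M]; (xi) [A & E -> P]. New: M, P.
Round 4: (x) [P -> H]. New: H.
Round 5: (vi) [H & L9 -> B4]. New: B4.
Round 6: (iv) [B4 -> D]. New: D.
Closure: {A, B4, B49, C, D, E, G7, H, J8, L9, M, N, P, Q, R7, S, W9} — 17 facts.

17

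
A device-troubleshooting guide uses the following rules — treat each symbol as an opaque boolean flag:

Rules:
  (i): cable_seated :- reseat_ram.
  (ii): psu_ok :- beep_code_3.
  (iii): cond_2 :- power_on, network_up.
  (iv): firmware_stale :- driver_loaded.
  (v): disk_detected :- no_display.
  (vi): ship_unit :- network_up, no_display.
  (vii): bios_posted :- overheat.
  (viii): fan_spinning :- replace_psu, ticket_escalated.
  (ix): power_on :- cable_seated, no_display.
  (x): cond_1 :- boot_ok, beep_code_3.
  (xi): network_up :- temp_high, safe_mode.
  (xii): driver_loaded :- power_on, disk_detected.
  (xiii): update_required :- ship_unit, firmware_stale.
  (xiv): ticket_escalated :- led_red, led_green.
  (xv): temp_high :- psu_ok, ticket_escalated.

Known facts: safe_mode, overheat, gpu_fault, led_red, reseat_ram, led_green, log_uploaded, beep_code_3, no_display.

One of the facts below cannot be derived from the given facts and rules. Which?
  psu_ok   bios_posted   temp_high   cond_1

Round 1: (i) [cable_seated :- reseat_ram.]; (ii) [psu_ok :- beep_code_3.]; (v) [disk_detected :- no_display.]; (vii) [bios_posted :- overheat.]; (xiv) [ticket_escalated :- led_red, led_green.]. New: cable_seated, psu_ok, disk_detected, bios_posted, ticket_escalated.
Round 2: (ix) [power_on :- cable_seated, no_display.]; (xv) [temp_high :- psu_ok, ticket_escalated.]. New: power_on, temp_high.
Round 3: (xi) [network_up :- temp_high, safe_mode.]; (xii) [driver_loaded :- power_on, disk_detected.]. New: network_up, driver_loaded.
Round 4: (iii) [cond_2 :- power_on, network_up.]; (iv) [firmware_stale :- driver_loaded.]; (vi) [ship_unit :- network_up, no_display.]. New: cond_2, firmware_stale, ship_unit.
Round 5: (xiii) [update_required :- ship_unit, firmware_stale.]. New: update_required.
Derived: temp_high (round 2), bios_posted (round 1), psu_ok (round 1). cond_1 never appears in any round.

cond_1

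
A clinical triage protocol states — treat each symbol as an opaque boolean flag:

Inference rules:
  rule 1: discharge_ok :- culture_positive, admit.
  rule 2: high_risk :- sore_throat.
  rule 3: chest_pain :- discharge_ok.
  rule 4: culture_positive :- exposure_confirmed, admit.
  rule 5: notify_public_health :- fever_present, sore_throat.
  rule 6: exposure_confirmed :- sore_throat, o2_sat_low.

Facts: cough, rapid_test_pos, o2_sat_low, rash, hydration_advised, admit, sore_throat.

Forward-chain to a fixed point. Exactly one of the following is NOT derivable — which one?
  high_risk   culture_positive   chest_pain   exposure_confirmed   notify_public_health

notify_public_health

Round 1 fires rule 2, rule 6, giving high_risk, exposure_confirmed.
Round 2 fires rule 4, giving culture_positive.
Round 3 fires rule 1, giving discharge_ok.
Round 4 fires rule 3, giving chest_pain.
Derived: high_risk (round 1), exposure_confirmed (round 1), culture_positive (round 2), chest_pain (round 4). notify_public_health never appears in any round.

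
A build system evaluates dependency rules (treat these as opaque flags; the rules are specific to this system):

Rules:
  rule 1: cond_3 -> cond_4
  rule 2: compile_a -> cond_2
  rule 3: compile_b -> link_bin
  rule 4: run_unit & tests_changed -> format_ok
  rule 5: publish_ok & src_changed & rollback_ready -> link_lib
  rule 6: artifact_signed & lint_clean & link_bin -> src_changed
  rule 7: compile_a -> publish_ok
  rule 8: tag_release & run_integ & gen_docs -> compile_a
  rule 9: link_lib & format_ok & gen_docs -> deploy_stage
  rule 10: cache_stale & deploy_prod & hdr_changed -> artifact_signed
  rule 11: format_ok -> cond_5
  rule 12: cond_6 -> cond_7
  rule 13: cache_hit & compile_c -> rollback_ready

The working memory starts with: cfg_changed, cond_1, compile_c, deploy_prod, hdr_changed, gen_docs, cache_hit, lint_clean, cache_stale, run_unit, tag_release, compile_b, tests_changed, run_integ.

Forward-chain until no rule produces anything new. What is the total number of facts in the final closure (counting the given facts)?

Round 1 fires rule 3, rule 4, rule 8, rule 10, rule 13, giving link_bin, format_ok, compile_a, artifact_signed, rollback_ready.
Round 2 fires rule 2, rule 6, rule 7, rule 11, giving cond_2, src_changed, publish_ok, cond_5.
Round 3 fires rule 5, giving link_lib.
Round 4 fires rule 9, giving deploy_stage.
Closure: {artifact_signed, cache_hit, cache_stale, cfg_changed, compile_a, compile_b, compile_c, cond_1, cond_2, cond_5, deploy_prod, deploy_stage, format_ok, gen_docs, hdr_changed, link_bin, link_lib, lint_clean, publish_ok, rollback_ready, run_integ, run_unit, src_changed, tag_release, tests_changed} — 25 facts.

25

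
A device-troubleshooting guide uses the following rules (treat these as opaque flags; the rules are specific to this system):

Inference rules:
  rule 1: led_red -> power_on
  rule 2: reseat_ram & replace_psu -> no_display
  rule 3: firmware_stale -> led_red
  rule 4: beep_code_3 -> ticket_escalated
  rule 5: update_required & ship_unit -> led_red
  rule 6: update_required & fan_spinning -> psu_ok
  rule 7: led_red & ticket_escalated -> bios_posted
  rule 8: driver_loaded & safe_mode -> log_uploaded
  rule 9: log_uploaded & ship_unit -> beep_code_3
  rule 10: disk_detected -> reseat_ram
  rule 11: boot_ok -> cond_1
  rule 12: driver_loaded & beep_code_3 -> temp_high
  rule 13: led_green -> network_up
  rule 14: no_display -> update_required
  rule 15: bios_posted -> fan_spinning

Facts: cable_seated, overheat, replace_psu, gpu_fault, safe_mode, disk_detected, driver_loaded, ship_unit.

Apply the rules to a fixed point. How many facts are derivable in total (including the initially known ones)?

20

Round 1: rule 8 [driver_loaded & safe_mode -> log_uploaded]; rule 10 [disk_detected -> reseat_ram]. Adds log_uploaded, reseat_ram.
Round 2: rule 2 [reseat_ram & replace_psu -> no_display]; rule 9 [log_uploaded & ship_unit -> beep_code_3]. Adds no_display, beep_code_3.
Round 3: rule 4 [beep_code_3 -> ticket_escalated]; rule 12 [driver_loaded & beep_code_3 -> temp_high]; rule 14 [no_display -> update_required]. Adds ticket_escalated, temp_high, update_required.
Round 4: rule 5 [update_required & ship_unit -> led_red]. Adds led_red.
Round 5: rule 1 [led_red -> power_on]; rule 7 [led_red & ticket_escalated -> bios_posted]. Adds power_on, bios_posted.
Round 6: rule 15 [bios_posted -> fan_spinning]. Adds fan_spinning.
Round 7: rule 6 [update_required & fan_spinning -> psu_ok]. Adds psu_ok.
Closure: {beep_code_3, bios_posted, cable_seated, disk_detected, driver_loaded, fan_spinning, gpu_fault, led_red, log_uploaded, no_display, overheat, power_on, psu_ok, replace_psu, reseat_ram, safe_mode, ship_unit, temp_high, ticket_escalated, update_required} — 20 facts.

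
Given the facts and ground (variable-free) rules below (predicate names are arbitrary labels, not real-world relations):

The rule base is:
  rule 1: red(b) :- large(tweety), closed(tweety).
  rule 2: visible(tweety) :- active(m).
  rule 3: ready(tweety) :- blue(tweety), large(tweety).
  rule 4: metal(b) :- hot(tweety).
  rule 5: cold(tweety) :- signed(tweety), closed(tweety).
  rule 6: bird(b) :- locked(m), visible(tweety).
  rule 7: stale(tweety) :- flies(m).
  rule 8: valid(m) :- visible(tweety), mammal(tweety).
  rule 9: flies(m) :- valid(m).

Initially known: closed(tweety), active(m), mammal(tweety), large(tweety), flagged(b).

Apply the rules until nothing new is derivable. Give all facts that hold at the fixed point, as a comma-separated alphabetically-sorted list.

active(m), closed(tweety), flagged(b), flies(m), large(tweety), mammal(tweety), red(b), stale(tweety), valid(m), visible(tweety)

Round 1 fires rule 1, rule 2, giving red(b), visible(tweety).
Round 2 fires rule 8, giving valid(m).
Round 3 fires rule 9, giving flies(m).
Round 4 fires rule 7, giving stale(tweety).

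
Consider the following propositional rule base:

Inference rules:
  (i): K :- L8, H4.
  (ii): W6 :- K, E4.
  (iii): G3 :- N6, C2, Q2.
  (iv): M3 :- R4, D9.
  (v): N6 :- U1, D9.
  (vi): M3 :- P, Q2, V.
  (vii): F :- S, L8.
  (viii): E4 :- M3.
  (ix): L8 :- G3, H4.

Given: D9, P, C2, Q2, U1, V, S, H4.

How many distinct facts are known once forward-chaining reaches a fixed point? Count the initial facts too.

16

Round 1: (v) [N6 :- U1, D9.]; (vi) [M3 :- P, Q2, V.]. New: N6, M3.
Round 2: (iii) [G3 :- N6, C2, Q2.]; (viii) [E4 :- M3.]. New: G3, E4.
Round 3: (ix) [L8 :- G3, H4.]. New: L8.
Round 4: (i) [K :- L8, H4.]; (vii) [F :- S, L8.]. New: K, F.
Round 5: (ii) [W6 :- K, E4.]. New: W6.
Closure: {C2, D9, E4, F, G3, H4, K, L8, M3, N6, P, Q2, S, U1, V, W6} — 16 facts.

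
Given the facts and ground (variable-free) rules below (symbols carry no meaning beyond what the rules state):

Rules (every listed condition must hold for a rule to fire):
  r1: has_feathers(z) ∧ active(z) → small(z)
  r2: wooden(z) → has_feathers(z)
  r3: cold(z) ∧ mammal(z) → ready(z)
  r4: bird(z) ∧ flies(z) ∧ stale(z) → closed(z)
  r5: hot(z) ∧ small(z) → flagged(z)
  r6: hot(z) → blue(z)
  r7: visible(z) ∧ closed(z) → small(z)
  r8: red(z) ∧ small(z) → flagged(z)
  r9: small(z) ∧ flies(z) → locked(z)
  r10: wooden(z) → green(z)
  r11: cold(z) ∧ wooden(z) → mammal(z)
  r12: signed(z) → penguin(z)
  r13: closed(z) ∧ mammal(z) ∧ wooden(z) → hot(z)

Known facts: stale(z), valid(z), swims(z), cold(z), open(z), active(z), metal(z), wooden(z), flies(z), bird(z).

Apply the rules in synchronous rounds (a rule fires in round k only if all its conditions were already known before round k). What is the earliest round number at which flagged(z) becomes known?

Round 1: r2 [wooden(z) → has_feathers(z)]; r4 [bird(z) ∧ flies(z) ∧ stale(z) → closed(z)]; r10 [wooden(z) → green(z)]; r11 [cold(z) ∧ wooden(z) → mammal(z)]. New: has_feathers(z), closed(z), green(z), mammal(z).
Round 2: r1 [has_feathers(z) ∧ active(z) → small(z)]; r3 [cold(z) ∧ mammal(z) → ready(z)]; r13 [closed(z) ∧ mammal(z) ∧ wooden(z) → hot(z)]. New: small(z), ready(z), hot(z).
Round 3: r5 [hot(z) ∧ small(z) → flagged(z)]; r6 [hot(z) → blue(z)]; r9 [small(z) ∧ flies(z) → locked(z)]. New: flagged(z), blue(z), locked(z).
flagged(z) first appears in round 3.

3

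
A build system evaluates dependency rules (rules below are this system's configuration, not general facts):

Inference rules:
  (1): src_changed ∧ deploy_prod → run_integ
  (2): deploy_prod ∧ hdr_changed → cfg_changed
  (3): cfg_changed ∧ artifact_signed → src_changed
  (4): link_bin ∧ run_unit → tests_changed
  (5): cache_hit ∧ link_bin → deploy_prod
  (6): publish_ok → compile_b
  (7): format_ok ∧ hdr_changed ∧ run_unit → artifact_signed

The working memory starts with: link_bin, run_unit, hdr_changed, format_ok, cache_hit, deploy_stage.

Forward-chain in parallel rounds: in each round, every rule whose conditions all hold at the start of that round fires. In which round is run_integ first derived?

4

Round 1 — (4), (5), (7), derive tests_changed, deploy_prod, artifact_signed.
Round 2 — (2), derive cfg_changed.
Round 3 — (3), derive src_changed.
Round 4 — (1), derive run_integ.
run_integ first appears in round 4.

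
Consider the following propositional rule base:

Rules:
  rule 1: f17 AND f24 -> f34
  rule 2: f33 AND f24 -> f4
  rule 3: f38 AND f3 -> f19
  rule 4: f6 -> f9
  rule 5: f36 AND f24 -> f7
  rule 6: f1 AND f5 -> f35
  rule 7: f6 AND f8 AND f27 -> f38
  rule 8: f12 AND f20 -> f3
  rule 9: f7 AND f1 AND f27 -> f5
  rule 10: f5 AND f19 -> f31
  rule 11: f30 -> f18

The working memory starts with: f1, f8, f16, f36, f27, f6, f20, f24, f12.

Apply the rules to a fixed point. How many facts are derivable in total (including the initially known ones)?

[1] rule 4 [f6 -> f9]; rule 5 [f36 AND f24 -> f7]; rule 7 [f6 AND f8 AND f27 -> f38]; rule 8 [f12 AND f20 -> f3]. ⇒ new: f9, f7, f38, f3.
[2] rule 3 [f38 AND f3 -> f19]; rule 9 [f7 AND f1 AND f27 -> f5]. ⇒ new: f19, f5.
[3] rule 6 [f1 AND f5 -> f35]; rule 10 [f5 AND f19 -> f31]. ⇒ new: f35, f31.
Closure: {f1, f12, f16, f19, f20, f24, f27, f3, f31, f35, f36, f38, f5, f6, f7, f8, f9} — 17 facts.

17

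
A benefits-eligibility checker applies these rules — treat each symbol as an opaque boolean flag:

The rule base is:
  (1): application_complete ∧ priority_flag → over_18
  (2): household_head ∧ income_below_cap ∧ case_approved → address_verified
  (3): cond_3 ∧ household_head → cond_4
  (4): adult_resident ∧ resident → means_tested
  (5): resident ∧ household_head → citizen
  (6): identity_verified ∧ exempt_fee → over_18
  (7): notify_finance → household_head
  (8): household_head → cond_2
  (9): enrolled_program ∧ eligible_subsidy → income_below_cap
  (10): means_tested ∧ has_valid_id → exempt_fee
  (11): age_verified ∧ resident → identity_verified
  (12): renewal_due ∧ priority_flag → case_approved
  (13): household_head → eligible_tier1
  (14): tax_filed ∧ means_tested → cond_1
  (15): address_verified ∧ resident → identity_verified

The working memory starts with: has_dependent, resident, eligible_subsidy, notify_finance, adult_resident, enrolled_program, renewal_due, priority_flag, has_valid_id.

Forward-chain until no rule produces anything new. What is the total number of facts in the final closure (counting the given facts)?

[1] (4) [adult_resident ∧ resident → means_tested]; (7) [notify_finance → household_head]; (9) [enrolled_program ∧ eligible_subsidy → income_below_cap]; (12) [renewal_due ∧ priority_flag → case_approved]. ⇒ new: means_tested, household_head, income_below_cap, case_approved.
[2] (2) [household_head ∧ income_below_cap ∧ case_approved → address_verified]; (5) [resident ∧ household_head → citizen]; (8) [household_head → cond_2]; (10) [means_tested ∧ has_valid_id → exempt_fee]; (13) [household_head → eligible_tier1]. ⇒ new: address_verified, citizen, cond_2, exempt_fee, eligible_tier1.
[3] (15) [address_verified ∧ resident → identity_verified]. ⇒ new: identity_verified.
[4] (6) [identity_verified ∧ exempt_fee → over_18]. ⇒ new: over_18.
Closure: {address_verified, adult_resident, case_approved, citizen, cond_2, eligible_subsidy, eligible_tier1, enrolled_program, exempt_fee, has_dependent, has_valid_id, household_head, identity_verified, income_below_cap, means_tested, notify_finance, over_18, priority_flag, renewal_due, resident} — 20 facts.

20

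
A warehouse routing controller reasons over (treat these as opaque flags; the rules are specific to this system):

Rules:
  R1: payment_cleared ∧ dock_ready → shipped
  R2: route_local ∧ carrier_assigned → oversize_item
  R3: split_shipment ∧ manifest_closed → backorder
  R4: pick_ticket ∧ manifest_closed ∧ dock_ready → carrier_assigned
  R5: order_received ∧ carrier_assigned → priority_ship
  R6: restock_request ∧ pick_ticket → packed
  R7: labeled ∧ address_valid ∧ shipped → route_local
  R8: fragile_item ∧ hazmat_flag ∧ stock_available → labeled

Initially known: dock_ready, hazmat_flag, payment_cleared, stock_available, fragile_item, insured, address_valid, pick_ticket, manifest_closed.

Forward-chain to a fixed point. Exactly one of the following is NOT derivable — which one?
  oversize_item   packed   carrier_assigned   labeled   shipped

packed

Round 1: R1 [payment_cleared ∧ dock_ready → shipped]; R4 [pick_ticket ∧ manifest_closed ∧ dock_ready → carrier_assigned]; R8 [fragile_item ∧ hazmat_flag ∧ stock_available → labeled]. Adds shipped, carrier_assigned, labeled.
Round 2: R7 [labeled ∧ address_valid ∧ shipped → route_local]. Adds route_local.
Round 3: R2 [route_local ∧ carrier_assigned → oversize_item]. Adds oversize_item.
Derived: shipped (round 1), carrier_assigned (round 1), labeled (round 1), oversize_item (round 3). packed never appears in any round.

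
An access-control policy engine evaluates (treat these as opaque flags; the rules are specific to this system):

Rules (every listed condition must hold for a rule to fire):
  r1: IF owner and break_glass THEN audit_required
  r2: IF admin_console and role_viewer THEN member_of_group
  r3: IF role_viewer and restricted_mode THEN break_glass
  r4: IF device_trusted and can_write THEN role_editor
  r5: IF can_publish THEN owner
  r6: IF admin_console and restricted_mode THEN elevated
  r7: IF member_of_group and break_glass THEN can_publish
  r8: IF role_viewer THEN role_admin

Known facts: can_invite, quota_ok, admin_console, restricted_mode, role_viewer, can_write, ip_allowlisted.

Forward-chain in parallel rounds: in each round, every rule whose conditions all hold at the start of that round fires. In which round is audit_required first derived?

Round 1: r2 [IF admin_console and role_viewer THEN member_of_group]; r3 [IF role_viewer and restricted_mode THEN break_glass]; r6 [IF admin_console and restricted_mode THEN elevated]; r8 [IF role_viewer THEN role_admin]. New: member_of_group, break_glass, elevated, role_admin.
Round 2: r7 [IF member_of_group and break_glass THEN can_publish]. New: can_publish.
Round 3: r5 [IF can_publish THEN owner]. New: owner.
Round 4: r1 [IF owner and break_glass THEN audit_required]. New: audit_required.
audit_required first appears in round 4.

4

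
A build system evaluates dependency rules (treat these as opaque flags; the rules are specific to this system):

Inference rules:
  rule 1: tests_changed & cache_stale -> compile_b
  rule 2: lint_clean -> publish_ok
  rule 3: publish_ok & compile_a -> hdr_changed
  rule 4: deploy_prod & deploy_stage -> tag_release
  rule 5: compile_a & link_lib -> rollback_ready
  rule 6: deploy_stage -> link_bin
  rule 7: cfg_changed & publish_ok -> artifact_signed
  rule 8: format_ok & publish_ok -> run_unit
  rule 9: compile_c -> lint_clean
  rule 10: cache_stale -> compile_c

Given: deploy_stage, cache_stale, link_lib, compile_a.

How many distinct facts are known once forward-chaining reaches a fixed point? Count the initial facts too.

10

Round 1: rule 5 [compile_a & link_lib -> rollback_ready]; rule 6 [deploy_stage -> link_bin]; rule 10 [cache_stale -> compile_c]. Adds rollback_ready, link_bin, compile_c.
Round 2: rule 9 [compile_c -> lint_clean]. Adds lint_clean.
Round 3: rule 2 [lint_clean -> publish_ok]. Adds publish_ok.
Round 4: rule 3 [publish_ok & compile_a -> hdr_changed]. Adds hdr_changed.
Closure: {cache_stale, compile_a, compile_c, deploy_stage, hdr_changed, link_bin, link_lib, lint_clean, publish_ok, rollback_ready} — 10 facts.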